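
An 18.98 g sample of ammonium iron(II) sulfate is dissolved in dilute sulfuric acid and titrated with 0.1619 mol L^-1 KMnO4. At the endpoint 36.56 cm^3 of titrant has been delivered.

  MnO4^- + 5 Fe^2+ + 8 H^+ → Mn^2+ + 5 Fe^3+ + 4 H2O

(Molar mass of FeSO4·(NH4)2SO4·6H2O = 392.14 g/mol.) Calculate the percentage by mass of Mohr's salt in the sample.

n(KMnO4) = 0.03656 L × 0.1619 mol/L = 5.919 × 10^-3 mol
From the 5:1 ratio, n(FeSO4·(NH4)2SO4·6H2O) = 5/1 × 5.919 × 10^-3 = 0.02960 mol
mass of FeSO4·(NH4)2SO4·6H2O = 0.02960 × 392.14 g/mol = 11.61 g
% FeSO4·(NH4)2SO4·6H2O = 11.61 / 18.98 × 100 = 61.15 %

61.15 %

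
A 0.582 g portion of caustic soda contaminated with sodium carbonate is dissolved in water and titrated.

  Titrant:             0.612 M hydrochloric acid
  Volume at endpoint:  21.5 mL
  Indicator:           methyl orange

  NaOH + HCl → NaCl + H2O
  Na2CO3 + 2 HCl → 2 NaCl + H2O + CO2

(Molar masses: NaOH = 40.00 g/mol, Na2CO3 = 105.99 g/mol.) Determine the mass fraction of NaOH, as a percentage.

61.0 %

n(HCl) = 0.0215 × 0.612 = 0.0132 mol
Let x = n(NaOH), y = n(Na2CO3).
Titrant: 1x + 2y = 0.0132;  mass: 40.00x + 105.99y = 0.582
Solving, x = 8.87 × 10^-3 mol, y = 2.14 × 10^-3 mol
mass of NaOH = 8.87 × 10^-3 × 40.00 = 0.355 g
% NaOH = 0.355 / 0.582 × 100 = 61.0 %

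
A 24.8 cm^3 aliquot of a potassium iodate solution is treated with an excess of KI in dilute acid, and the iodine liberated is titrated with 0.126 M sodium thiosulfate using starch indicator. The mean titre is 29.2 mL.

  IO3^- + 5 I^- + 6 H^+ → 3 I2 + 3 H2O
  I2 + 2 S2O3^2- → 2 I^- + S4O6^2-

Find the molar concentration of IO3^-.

n(S2O3^2-) = 0.0292 × 0.126 = 3.68 × 10^-3 mol
n(I2) = n(S2O3^2-)/2 = 1.84 × 10^-3 mol
From the 1:3 ratio, n(IO3^-) in the aliquot = 1/3 × 1.84 × 10^-3 = 6.13 × 10^-4 mol
[IO3^-] = 6.13 × 10^-4 / 0.0248 = 0.0247 mol/L

0.0247 M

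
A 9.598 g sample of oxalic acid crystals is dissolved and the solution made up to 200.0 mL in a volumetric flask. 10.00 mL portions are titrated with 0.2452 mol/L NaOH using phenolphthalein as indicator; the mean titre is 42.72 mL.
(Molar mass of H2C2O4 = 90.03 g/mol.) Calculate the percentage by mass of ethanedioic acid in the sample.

98.26 %

H2C2O4 + 2 NaOH → Na2C2O4 + 2 H2O
n(NaOH) per titration = 0.04272 × 0.2452 = 0.01047 mol
From the 1:2 ratio, n(H2C2O4) in each aliquot = 1/2 × 0.01047 = 5.237 × 10^-3 mol
n(H2C2O4) in the whole flask = 5.237 × 10^-3 × 200.0/10.00 = 0.1047 mol
mass of H2C2O4 = 0.1047 × 90.03 = 9.431 g
% H2C2O4 = 9.431 / 9.598 × 100 = 98.26 %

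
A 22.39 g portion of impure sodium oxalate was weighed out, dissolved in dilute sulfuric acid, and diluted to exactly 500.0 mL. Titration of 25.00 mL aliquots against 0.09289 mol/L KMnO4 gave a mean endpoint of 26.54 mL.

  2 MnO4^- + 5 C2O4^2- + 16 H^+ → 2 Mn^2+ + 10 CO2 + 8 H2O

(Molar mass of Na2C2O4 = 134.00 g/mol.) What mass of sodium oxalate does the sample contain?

16.52 g

n(KMnO4) per titration = 0.02654 × 0.09289 = 2.465 × 10^-3 mol
From the 5:2 ratio, n(Na2C2O4) in each aliquot = 5/2 × 2.465 × 10^-3 = 6.163 × 10^-3 mol
n(Na2C2O4) in the whole flask = 6.163 × 10^-3 × 500.0/25.00 = 0.1233 mol
mass of Na2C2O4 = 0.1233 × 134.00 = 16.52 g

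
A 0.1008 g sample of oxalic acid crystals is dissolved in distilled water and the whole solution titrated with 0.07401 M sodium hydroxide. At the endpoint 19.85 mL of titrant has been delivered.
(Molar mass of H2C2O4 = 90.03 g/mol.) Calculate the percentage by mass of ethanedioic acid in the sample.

H2C2O4 + 2 NaOH → Na2C2O4 + 2 H2O
n(NaOH) = 0.01985 L × 0.07401 mol/L = 1.469 × 10^-3 mol
From the 1:2 ratio, n(H2C2O4) = 1/2 × 1.469 × 10^-3 = 7.345 × 10^-4 mol
mass of H2C2O4 = 7.345 × 10^-4 × 90.03 g/mol = 0.06613 g
% H2C2O4 = 0.06613 / 0.1008 × 100 = 65.61 %

65.61 %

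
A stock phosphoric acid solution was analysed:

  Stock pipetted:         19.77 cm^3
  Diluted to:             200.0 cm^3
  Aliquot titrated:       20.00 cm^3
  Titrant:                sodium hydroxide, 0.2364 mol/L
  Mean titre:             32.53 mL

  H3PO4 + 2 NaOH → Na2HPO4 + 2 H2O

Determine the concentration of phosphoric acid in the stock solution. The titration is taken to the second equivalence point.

1.945 mol/L

n(NaOH) = 0.03253 × 0.2364 = 7.690 × 10^-3 mol
From the 1:2 ratio, n(H3PO4) in the aliquot = 1/2 × 7.690 × 10^-3 = 3.845 × 10^-3 mol
[H3PO4]_dilute = 3.845 × 10^-3 / 0.02000 = 0.1923 mol/L
Dilution factor = 200.0 / 19.77 = 10.12
[H3PO4]_stock = 0.1923 × 10.12 = 1.945 mol/L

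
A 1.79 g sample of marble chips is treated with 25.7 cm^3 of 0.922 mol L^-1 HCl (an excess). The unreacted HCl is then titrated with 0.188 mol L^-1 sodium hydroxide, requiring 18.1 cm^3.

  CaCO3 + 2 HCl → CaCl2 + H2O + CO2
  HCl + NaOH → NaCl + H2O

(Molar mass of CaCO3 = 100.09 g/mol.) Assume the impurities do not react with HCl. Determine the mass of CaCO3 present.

1.02 g

n(HCl) added = 0.0257 × 0.922 = 0.0237 mol
n(NaOH) used in back-titration = 0.0181 × 0.188 = 3.40 × 10^-3 mol
n(HCl) left over = 3.40 × 10^-3 mol (1:1 ratio)
n(HCl) consumed by analyte = 0.0237 − 3.40 × 10^-3 = 0.0203 mol
From the 1:2 ratio, n(CaCO3) = 1/2 × 0.0203 = 0.0101 mol
mass of CaCO3 = 0.0101 × 100.09 = 1.02 g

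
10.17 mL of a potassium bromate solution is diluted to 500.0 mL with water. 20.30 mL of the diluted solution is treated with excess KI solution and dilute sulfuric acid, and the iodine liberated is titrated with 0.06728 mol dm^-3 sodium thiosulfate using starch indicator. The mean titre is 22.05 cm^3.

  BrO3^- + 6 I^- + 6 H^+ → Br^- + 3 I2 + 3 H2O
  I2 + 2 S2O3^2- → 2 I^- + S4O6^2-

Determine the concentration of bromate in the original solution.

0.5988 mol/L

n(S2O3^2-) = 0.02205 × 0.06728 = 1.484 × 10^-3 mol
n(I2) = n(S2O3^2-)/2 = 7.418 × 10^-4 mol
From the 1:3 ratio, n(BrO3^-) in the aliquot = 1/3 × 7.418 × 10^-4 = 2.473 × 10^-4 mol
[BrO3^-]_dilute = 2.473 × 10^-4 / 0.02030 = 0.01218 mol/L
[BrO3^-]_original = 0.01218 × 500.0/10.17 = 0.5988 mol/L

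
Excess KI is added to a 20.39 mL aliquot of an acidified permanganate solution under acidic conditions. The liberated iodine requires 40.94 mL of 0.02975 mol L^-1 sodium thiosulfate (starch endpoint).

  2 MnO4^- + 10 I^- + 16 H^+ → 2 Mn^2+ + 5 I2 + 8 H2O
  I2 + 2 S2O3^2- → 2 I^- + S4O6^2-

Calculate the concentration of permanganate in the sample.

0.01195 mol/L

n(S2O3^2-) = 0.04094 × 0.02975 = 1.218 × 10^-3 mol
n(I2) = n(S2O3^2-)/2 = 6.090 × 10^-4 mol
From the 2:5 ratio, n(MnO4^-) in the aliquot = 2/5 × 6.090 × 10^-4 = 2.436 × 10^-4 mol
[MnO4^-] = 2.436 × 10^-4 / 0.02039 = 0.01195 mol/L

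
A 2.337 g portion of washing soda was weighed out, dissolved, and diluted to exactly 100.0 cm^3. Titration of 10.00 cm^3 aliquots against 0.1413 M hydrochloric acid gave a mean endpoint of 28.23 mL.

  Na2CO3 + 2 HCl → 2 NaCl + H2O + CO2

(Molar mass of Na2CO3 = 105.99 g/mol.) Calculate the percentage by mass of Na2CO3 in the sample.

n(HCl) per titration = 0.02823 × 0.1413 = 3.989 × 10^-3 mol
From the 1:2 ratio, n(Na2CO3) in each aliquot = 1/2 × 3.989 × 10^-3 = 1.994 × 10^-3 mol
n(Na2CO3) in the whole flask = 1.994 × 10^-3 × 100.0/10.00 = 0.01994 mol
mass of Na2CO3 = 0.01994 × 105.99 = 2.114 g
% Na2CO3 = 2.114 / 2.337 × 100 = 90.45 %

90.45 %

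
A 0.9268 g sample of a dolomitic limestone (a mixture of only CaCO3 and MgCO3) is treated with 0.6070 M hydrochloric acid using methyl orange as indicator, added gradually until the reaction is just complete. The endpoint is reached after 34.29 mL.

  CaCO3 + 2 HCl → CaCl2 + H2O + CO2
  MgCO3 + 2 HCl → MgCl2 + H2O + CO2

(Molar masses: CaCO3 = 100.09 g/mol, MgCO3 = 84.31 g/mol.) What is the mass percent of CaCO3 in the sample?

33.80 %

n(HCl) = 0.03429 × 0.6070 = 0.02081 mol
Let x = n(CaCO3), y = n(MgCO3).
Titrant: 2x + 2y = 0.02081;  mass: 100.09x + 84.31y = 0.9268
Solving, x = 3.130 × 10^-3 mol, y = 7.277 × 10^-3 mol
mass of CaCO3 = 3.130 × 10^-3 × 100.09 = 0.3132 g
% CaCO3 = 0.3132 / 0.9268 × 100 = 33.80 %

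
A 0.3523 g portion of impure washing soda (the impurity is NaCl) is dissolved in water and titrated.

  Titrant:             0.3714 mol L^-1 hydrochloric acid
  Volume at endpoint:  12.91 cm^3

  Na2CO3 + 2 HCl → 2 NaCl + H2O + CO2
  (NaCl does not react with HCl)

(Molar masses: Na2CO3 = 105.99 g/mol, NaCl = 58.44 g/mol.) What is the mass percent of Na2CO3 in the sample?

n(HCl) = 0.01291 × 0.3714 = 4.795 × 10^-3 mol
Let x = n(Na2CO3), y = n(NaCl).
Titrant: 2x = 4.795 × 10^-3;  mass: 105.99x + 58.44y = 0.3523
Solving, x = 2.397 × 10^-3 mol, y = 1.680 × 10^-3 mol
mass of Na2CO3 = 2.397 × 10^-3 × 105.99 = 0.2541 g
% Na2CO3 = 0.2541 / 0.3523 × 100 = 72.13 %

72.13 %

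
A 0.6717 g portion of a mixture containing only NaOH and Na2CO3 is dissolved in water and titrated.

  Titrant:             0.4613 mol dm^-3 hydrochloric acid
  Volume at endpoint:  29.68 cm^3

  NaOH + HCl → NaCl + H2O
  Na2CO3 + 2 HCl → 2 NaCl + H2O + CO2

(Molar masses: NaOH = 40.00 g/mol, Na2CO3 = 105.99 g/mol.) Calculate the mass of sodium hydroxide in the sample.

0.1658 g

n(HCl) = 0.02968 × 0.4613 = 0.01369 mol
Let x = n(NaOH), y = n(Na2CO3).
Titrant: 1x + 2y = 0.01369;  mass: 40.00x + 105.99y = 0.6717
Solving, x = 4.146 × 10^-3 mol, y = 4.773 × 10^-3 mol
mass of NaOH = 4.146 × 10^-3 × 40.00 = 0.1658 g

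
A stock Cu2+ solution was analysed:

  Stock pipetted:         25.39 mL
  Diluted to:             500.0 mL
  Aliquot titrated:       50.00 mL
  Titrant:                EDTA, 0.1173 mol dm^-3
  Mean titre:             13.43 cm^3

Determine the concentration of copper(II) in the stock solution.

0.6205 mol/L

Cu^2+ + EDTA^4- → [Cu(EDTA)]^2-
n(EDTA) = 0.01343 × 0.1173 = 1.575 × 10^-3 mol
n(Cu2+) in the aliquot = 1.575 × 10^-3 mol (1:1 ratio)
[Cu2+]_dilute = 1.575 × 10^-3 / 0.05000 = 0.03151 mol/L
Dilution factor = 500.0 / 25.39 = 19.69
[Cu2+]_stock = 0.03151 × 19.69 = 0.6205 mol/L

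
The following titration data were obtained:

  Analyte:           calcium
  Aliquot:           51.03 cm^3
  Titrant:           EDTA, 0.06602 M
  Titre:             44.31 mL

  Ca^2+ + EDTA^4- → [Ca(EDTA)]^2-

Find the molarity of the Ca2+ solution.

n(EDTA) = 0.04431 L × 0.06602 mol/L = 2.925 × 10^-3 mol
n(Ca2+) = 2.925 × 10^-3 mol (1:1 mole ratio)
[Ca2+] = 2.925 × 10^-3 mol / 0.05103 L = 0.05733 mol/L

0.05733 M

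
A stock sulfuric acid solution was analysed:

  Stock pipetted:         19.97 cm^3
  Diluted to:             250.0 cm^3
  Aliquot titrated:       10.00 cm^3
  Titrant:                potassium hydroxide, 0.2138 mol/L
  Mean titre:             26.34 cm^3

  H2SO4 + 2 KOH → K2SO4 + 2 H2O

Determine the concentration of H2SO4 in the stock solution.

n(KOH) = 0.02634 × 0.2138 = 5.631 × 10^-3 mol
From the 1:2 ratio, n(H2SO4) in the aliquot = 1/2 × 5.631 × 10^-3 = 2.816 × 10^-3 mol
[H2SO4]_dilute = 2.816 × 10^-3 / 0.01000 = 0.2816 mol/L
Dilution factor = 250.0 / 19.97 = 12.52
[H2SO4]_stock = 0.2816 × 12.52 = 3.525 mol/L

3.525 mol/L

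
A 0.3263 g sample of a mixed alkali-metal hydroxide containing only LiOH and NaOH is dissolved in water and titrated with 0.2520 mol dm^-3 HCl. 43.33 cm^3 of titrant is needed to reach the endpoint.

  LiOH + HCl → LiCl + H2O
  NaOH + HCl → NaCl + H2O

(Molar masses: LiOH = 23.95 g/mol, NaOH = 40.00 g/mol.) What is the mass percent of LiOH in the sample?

n(HCl) = 0.04333 × 0.2520 = 0.01092 mol
Let x = n(LiOH), y = n(NaOH).
Titrant: 1x + 1y = 0.01092;  mass: 23.95x + 40.00y = 0.3263
Solving, x = 6.883 × 10^-3 mol, y = 4.037 × 10^-3 mol
mass of LiOH = 6.883 × 10^-3 × 23.95 = 0.1648 g
% LiOH = 0.1648 / 0.3263 × 100 = 50.52 %

50.52 %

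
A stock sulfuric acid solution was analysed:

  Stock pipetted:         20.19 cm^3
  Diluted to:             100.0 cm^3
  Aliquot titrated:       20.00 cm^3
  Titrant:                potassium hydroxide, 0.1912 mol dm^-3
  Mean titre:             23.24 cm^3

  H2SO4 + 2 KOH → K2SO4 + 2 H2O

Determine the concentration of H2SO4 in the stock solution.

0.5502 mol/L

n(KOH) = 0.02324 × 0.1912 = 4.443 × 10^-3 mol
From the 1:2 ratio, n(H2SO4) in the aliquot = 1/2 × 4.443 × 10^-3 = 2.222 × 10^-3 mol
[H2SO4]_dilute = 2.222 × 10^-3 / 0.02000 = 0.1111 mol/L
Dilution factor = 100.0 / 20.19 = 4.953
[H2SO4]_stock = 0.1111 × 4.953 = 0.5502 mol/L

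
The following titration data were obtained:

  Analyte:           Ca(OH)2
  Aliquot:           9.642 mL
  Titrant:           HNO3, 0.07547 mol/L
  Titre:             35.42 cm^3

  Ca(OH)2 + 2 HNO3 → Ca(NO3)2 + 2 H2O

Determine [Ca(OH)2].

n(HNO3) = 0.03542 L × 0.07547 mol/L = 2.673 × 10^-3 mol
From the 1:2 mole ratio, n(Ca(OH)2) = 1/2 × 2.673 × 10^-3 = 1.337 × 10^-3 mol
[Ca(OH)2] = 1.337 × 10^-3 mol / 0.009642 L = 0.1386 mol/L

0.1386 mol/L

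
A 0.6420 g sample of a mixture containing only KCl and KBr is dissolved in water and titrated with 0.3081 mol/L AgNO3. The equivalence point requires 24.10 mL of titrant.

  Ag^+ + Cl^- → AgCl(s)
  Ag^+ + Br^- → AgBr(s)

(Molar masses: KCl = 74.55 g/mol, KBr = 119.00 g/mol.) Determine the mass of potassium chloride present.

n(AgNO3) = 0.02410 × 0.3081 = 7.425 × 10^-3 mol
Let x = n(KCl), y = n(KBr).
Titrant: 1x + 1y = 7.425 × 10^-3;  mass: 74.55x + 119.00y = 0.6420
Solving, x = 5.435 × 10^-3 mol, y = 1.990 × 10^-3 mol
mass of KCl = 5.435 × 10^-3 × 74.55 = 0.4052 g

0.4052 g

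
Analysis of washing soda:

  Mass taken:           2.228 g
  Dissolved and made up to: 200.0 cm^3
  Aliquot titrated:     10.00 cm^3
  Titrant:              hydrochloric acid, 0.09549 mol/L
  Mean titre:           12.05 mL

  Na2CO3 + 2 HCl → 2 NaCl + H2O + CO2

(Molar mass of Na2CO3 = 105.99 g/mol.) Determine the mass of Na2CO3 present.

n(HCl) per titration = 0.01205 × 0.09549 = 1.151 × 10^-3 mol
From the 1:2 ratio, n(Na2CO3) in each aliquot = 1/2 × 1.151 × 10^-3 = 5.753 × 10^-4 mol
n(Na2CO3) in the whole flask = 5.753 × 10^-4 × 200.0/10.00 = 0.01151 mol
mass of Na2CO3 = 0.01151 × 105.99 = 1.220 g

1.220 g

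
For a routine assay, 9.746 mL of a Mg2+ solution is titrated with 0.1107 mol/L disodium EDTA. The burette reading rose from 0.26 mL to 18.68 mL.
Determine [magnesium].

0.2092 mol/L

Mg^2+ + EDTA^4- → [Mg(EDTA)]^2-
n(EDTA) = 0.01842 L × 0.1107 mol/L = 2.039 × 10^-3 mol
n(Mg2+) = 2.039 × 10^-3 mol (1:1 mole ratio)
[Mg2+] = 2.039 × 10^-3 mol / 0.009746 L = 0.2092 mol/L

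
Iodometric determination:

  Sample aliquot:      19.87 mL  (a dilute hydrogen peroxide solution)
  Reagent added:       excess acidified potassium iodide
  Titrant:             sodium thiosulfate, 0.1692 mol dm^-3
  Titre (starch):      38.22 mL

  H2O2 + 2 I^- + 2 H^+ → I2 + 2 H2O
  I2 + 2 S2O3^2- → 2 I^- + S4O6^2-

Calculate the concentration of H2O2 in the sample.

0.1627 mol/L

n(S2O3^2-) = 0.03822 × 0.1692 = 6.467 × 10^-3 mol
n(I2) = n(S2O3^2-)/2 = 3.233 × 10^-3 mol
n(H2O2) in the aliquot = 3.233 × 10^-3 mol (1:1 ratio)
[H2O2] = 3.233 × 10^-3 / 0.01987 = 0.1627 mol/L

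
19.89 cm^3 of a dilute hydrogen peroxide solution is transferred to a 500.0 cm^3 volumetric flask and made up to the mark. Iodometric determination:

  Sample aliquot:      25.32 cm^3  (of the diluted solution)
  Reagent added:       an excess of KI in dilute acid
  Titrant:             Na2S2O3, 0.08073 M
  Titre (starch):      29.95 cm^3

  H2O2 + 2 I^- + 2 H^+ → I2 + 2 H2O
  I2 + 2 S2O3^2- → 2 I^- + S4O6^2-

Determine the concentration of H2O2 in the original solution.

n(S2O3^2-) = 0.02995 × 0.08073 = 2.418 × 10^-3 mol
n(I2) = n(S2O3^2-)/2 = 1.209 × 10^-3 mol
n(H2O2) in the aliquot = 1.209 × 10^-3 mol (1:1 ratio)
[H2O2]_dilute = 1.209 × 10^-3 / 0.02532 = 0.04775 mol/L
[H2O2]_original = 0.04775 × 500.0/19.89 = 1.200 mol/L

1.200 M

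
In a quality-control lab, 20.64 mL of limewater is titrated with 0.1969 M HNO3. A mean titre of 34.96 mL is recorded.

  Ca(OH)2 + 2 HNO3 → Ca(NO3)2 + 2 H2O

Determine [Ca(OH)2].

n(HNO3) = 0.03496 L × 0.1969 mol/L = 6.884 × 10^-3 mol
From the 1:2 mole ratio, n(Ca(OH)2) = 1/2 × 6.884 × 10^-3 = 3.442 × 10^-3 mol
[Ca(OH)2] = 3.442 × 10^-3 mol / 0.02064 L = 0.1668 mol/L

0.1668 M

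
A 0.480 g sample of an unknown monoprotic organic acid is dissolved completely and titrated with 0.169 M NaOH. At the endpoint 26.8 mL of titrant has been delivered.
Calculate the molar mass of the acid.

106 g/mol

n(NaOH) = 0.0268 L × 0.169 mol/L = 4.53 × 10^-3 mol
n(HA) = 4.53 × 10^-3 mol (1:1 ratio)
M = m / n = 0.480 g / 4.53 × 10^-3 mol = 106 g/mol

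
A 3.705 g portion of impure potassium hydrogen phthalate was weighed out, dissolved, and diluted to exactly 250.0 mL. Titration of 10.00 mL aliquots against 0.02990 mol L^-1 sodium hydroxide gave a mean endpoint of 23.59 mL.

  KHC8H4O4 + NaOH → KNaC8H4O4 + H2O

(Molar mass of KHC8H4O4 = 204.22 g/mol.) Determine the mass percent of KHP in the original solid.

97.20 %

n(NaOH) per titration = 0.02359 × 0.02990 = 7.053 × 10^-4 mol
n(KHC8H4O4) in each aliquot = 7.053 × 10^-4 mol (1:1 ratio)
n(KHC8H4O4) in the whole flask = 7.053 × 10^-4 × 250.0/10.00 = 0.01763 mol
mass of KHC8H4O4 = 0.01763 × 204.22 = 3.601 g
% KHC8H4O4 = 3.601 / 3.705 × 100 = 97.20 %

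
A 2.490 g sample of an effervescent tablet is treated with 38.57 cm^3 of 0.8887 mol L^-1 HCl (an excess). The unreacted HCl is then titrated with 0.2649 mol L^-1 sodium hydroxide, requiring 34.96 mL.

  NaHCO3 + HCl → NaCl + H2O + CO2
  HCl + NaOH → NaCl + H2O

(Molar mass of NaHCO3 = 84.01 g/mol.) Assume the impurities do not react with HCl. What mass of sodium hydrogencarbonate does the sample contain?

n(HCl) added = 0.03857 × 0.8887 = 0.03428 mol
n(NaOH) used in back-titration = 0.03496 × 0.2649 = 9.261 × 10^-3 mol
n(HCl) left over = 9.261 × 10^-3 mol (1:1 ratio)
n(HCl) consumed by analyte = 0.03428 − 9.261 × 10^-3 = 0.02502 mol
n(NaHCO3) = 0.02502 mol (1:1 ratio)
mass of NaHCO3 = 0.02502 × 84.01 = 2.102 g

2.102 g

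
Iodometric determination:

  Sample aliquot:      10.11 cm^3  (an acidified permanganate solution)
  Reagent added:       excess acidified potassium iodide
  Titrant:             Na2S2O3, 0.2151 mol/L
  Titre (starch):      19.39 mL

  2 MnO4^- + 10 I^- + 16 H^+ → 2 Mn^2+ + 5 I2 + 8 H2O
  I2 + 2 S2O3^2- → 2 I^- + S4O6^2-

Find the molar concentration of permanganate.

0.08251 mol/L

n(S2O3^2-) = 0.01939 × 0.2151 = 4.171 × 10^-3 mol
n(I2) = n(S2O3^2-)/2 = 2.085 × 10^-3 mol
From the 2:5 ratio, n(MnO4^-) in the aliquot = 2/5 × 2.085 × 10^-3 = 8.342 × 10^-4 mol
[MnO4^-] = 8.342 × 10^-4 / 0.01011 = 0.08251 mol/L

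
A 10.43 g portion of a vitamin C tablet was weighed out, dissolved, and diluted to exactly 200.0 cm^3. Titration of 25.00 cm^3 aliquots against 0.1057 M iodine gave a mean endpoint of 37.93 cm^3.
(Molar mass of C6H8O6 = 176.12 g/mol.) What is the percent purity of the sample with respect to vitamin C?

C6H8O6 + I2 → C6H6O6 + 2 HI
n(I2) per titration = 0.03793 × 0.1057 = 4.009 × 10^-3 mol
n(C6H8O6) in each aliquot = 4.009 × 10^-3 mol (1:1 ratio)
n(C6H8O6) in the whole flask = 4.009 × 10^-3 × 200.0/25.00 = 0.03207 mol
mass of C6H8O6 = 0.03207 × 176.12 = 5.649 g
% C6H8O6 = 5.649 / 10.43 × 100 = 54.16 %

54.16 %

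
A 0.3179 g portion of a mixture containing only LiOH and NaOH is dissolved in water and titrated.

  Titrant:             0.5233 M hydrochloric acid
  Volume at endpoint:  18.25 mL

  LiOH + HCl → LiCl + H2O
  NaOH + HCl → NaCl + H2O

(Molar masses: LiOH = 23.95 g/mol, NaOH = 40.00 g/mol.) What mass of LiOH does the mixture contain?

n(HCl) = 0.01825 × 0.5233 = 9.550 × 10^-3 mol
Let x = n(LiOH), y = n(NaOH).
Titrant: 1x + 1y = 9.550 × 10^-3;  mass: 23.95x + 40.00y = 0.3179
Solving, x = 3.994 × 10^-3 mol, y = 5.556 × 10^-3 mol
mass of LiOH = 3.994 × 10^-3 × 23.95 = 0.09566 g

0.09566 g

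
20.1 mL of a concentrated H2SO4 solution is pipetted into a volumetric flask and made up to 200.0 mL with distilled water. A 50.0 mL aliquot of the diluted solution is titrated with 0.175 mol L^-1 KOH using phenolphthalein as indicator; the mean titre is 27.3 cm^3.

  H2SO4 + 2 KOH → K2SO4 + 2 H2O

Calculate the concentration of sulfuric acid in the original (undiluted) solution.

n(KOH) = 0.0273 × 0.175 = 4.78 × 10^-3 mol
From the 1:2 ratio, n(H2SO4) in the aliquot = 1/2 × 4.78 × 10^-3 = 2.39 × 10^-3 mol
[H2SO4]_dilute = 2.39 × 10^-3 / 0.0500 = 0.0478 mol/L
Dilution factor = 200.0 / 20.1 = 9.950
[H2SO4]_stock = 0.0478 × 9.950 = 0.475 mol/L

0.475 mol/L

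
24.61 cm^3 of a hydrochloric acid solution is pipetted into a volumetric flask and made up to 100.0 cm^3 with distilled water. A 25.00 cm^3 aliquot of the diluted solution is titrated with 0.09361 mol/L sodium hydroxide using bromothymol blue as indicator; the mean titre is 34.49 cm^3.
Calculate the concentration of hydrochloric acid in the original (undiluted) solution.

HCl + NaOH → NaCl + H2O
n(NaOH) = 0.03449 × 0.09361 = 3.229 × 10^-3 mol
n(HCl) in the aliquot = 3.229 × 10^-3 mol (1:1 ratio)
[HCl]_dilute = 3.229 × 10^-3 / 0.02500 = 0.1291 mol/L
Dilution factor = 100.0 / 24.61 = 4.063
[HCl]_stock = 0.1291 × 4.063 = 0.5248 mol/L

0.5248 mol/L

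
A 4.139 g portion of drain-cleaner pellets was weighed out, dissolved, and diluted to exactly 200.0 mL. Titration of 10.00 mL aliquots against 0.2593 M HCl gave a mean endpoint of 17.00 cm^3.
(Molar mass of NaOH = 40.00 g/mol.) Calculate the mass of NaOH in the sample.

NaOH + HCl → NaCl + H2O
n(HCl) per titration = 0.01700 × 0.2593 = 4.408 × 10^-3 mol
n(NaOH) in each aliquot = 4.408 × 10^-3 mol (1:1 ratio)
n(NaOH) in the whole flask = 4.408 × 10^-3 × 200.0/10.00 = 0.08816 mol
mass of NaOH = 0.08816 × 40.00 = 3.526 g

3.526 g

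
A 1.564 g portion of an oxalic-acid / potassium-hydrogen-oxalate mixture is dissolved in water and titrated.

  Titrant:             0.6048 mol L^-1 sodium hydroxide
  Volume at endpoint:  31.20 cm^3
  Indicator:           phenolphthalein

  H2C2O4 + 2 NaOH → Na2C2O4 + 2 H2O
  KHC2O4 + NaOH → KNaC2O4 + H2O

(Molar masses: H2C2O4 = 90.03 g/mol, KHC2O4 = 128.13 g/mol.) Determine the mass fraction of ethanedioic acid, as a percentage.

n(NaOH) = 0.03120 × 0.6048 = 0.01887 mol
Let x = n(H2C2O4), y = n(KHC2O4).
Titrant: 2x + 1y = 0.01887;  mass: 90.03x + 128.13y = 1.564
Solving, x = 5.136 × 10^-3 mol, y = 8.597 × 10^-3 mol
mass of H2C2O4 = 5.136 × 10^-3 × 90.03 = 0.4624 g
% H2C2O4 = 0.4624 / 1.564 × 100 = 29.57 %

29.57 %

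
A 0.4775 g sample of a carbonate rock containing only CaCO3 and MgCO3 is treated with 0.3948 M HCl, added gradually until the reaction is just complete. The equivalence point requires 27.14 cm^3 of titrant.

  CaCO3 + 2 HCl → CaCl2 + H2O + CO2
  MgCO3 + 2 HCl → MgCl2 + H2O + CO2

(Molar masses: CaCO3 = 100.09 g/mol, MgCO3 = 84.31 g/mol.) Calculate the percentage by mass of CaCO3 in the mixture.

n(HCl) = 0.02714 × 0.3948 = 0.01071 mol
Let x = n(CaCO3), y = n(MgCO3).
Titrant: 2x + 2y = 0.01071;  mass: 100.09x + 84.31y = 0.4775
Solving, x = 1.636 × 10^-3 mol, y = 3.722 × 10^-3 mol
mass of CaCO3 = 1.636 × 10^-3 × 100.09 = 0.1637 g
% CaCO3 = 0.1637 / 0.4775 × 100 = 34.29 %

34.29 %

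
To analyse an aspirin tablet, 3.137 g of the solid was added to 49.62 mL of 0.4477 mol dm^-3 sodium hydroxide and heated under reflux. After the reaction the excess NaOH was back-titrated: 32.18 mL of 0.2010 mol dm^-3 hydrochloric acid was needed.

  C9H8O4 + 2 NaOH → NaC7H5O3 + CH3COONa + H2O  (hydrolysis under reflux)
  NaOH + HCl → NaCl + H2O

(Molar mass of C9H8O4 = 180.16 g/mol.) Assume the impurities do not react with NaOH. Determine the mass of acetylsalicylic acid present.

n(NaOH) added = 0.04962 × 0.4477 = 0.02221 mol
n(HCl) used in back-titration = 0.03218 × 0.2010 = 6.468 × 10^-3 mol
n(NaOH) left over = 6.468 × 10^-3 mol (1:1 ratio)
n(NaOH) consumed by analyte = 0.02221 − 6.468 × 10^-3 = 0.01575 mol
From the 1:2 ratio, n(C9H8O4) = 1/2 × 0.01575 = 7.873 × 10^-3 mol
mass of C9H8O4 = 7.873 × 10^-3 × 180.16 = 1.418 g

1.418 g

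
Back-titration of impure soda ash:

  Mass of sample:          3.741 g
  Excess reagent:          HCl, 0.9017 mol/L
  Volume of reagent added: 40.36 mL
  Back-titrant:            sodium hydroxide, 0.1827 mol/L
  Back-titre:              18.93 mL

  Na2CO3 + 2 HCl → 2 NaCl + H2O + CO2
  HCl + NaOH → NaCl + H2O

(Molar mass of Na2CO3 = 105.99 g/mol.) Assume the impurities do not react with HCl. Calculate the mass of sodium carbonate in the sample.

n(HCl) added = 0.04036 × 0.9017 = 0.03639 mol
n(NaOH) used in back-titration = 0.01893 × 0.1827 = 3.459 × 10^-3 mol
n(HCl) left over = 3.459 × 10^-3 mol (1:1 ratio)
n(HCl) consumed by analyte = 0.03639 − 3.459 × 10^-3 = 0.03293 mol
From the 1:2 ratio, n(Na2CO3) = 1/2 × 0.03293 = 0.01647 mol
mass of Na2CO3 = 0.01647 × 105.99 = 1.745 g

1.745 g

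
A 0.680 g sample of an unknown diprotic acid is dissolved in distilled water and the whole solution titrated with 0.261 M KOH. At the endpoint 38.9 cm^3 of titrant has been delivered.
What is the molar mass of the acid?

134 g/mol

n(KOH) = 0.0389 L × 0.261 mol/L = 0.0102 mol
From the 1:2 ratio, n(H2A) = 1/2 × 0.0102 = 5.08 × 10^-3 mol
M = m / n = 0.680 g / 5.08 × 10^-3 mol = 134 g/mol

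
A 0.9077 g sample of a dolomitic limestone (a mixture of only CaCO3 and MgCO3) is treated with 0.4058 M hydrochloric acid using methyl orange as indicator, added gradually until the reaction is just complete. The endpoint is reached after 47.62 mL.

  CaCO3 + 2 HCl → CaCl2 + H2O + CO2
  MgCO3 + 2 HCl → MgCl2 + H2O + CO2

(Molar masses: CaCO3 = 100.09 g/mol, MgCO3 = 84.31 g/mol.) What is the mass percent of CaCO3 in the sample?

n(HCl) = 0.04762 × 0.4058 = 0.01932 mol
Let x = n(CaCO3), y = n(MgCO3).
Titrant: 2x + 2y = 0.01932;  mass: 100.09x + 84.31y = 0.9077
Solving, x = 5.899 × 10^-3 mol, y = 3.763 × 10^-3 mol
mass of CaCO3 = 5.899 × 10^-3 × 100.09 = 0.5904 g
% CaCO3 = 0.5904 / 0.9077 × 100 = 65.05 %

65.05 %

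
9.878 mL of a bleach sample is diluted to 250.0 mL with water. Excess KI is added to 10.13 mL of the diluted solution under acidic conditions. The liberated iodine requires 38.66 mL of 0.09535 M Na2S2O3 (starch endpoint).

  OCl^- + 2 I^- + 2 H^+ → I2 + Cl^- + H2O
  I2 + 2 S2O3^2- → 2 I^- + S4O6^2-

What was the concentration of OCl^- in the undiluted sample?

4.605 M

n(S2O3^2-) = 0.03866 × 0.09535 = 3.686 × 10^-3 mol
n(I2) = n(S2O3^2-)/2 = 1.843 × 10^-3 mol
n(OCl^-) in the aliquot = 1.843 × 10^-3 mol (1:1 ratio)
[OCl^-]_dilute = 1.843 × 10^-3 / 0.01013 = 0.1819 mol/L
[OCl^-]_original = 0.1819 × 250.0/9.878 = 4.605 mol/L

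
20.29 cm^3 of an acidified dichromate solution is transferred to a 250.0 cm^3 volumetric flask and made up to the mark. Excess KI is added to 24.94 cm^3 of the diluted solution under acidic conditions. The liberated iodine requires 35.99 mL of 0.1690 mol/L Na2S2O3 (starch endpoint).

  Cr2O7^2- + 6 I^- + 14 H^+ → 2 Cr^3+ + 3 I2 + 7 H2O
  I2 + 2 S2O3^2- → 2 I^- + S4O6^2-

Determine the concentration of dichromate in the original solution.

n(S2O3^2-) = 0.03599 × 0.1690 = 6.082 × 10^-3 mol
n(I2) = n(S2O3^2-)/2 = 3.041 × 10^-3 mol
From the 1:3 ratio, n(Cr2O7^2-) in the aliquot = 1/3 × 3.041 × 10^-3 = 1.014 × 10^-3 mol
[Cr2O7^2-]_dilute = 1.014 × 10^-3 / 0.02494 = 0.04065 mol/L
[Cr2O7^2-]_original = 0.04065 × 250.0/20.29 = 0.5008 mol/L

0.5008 mol/L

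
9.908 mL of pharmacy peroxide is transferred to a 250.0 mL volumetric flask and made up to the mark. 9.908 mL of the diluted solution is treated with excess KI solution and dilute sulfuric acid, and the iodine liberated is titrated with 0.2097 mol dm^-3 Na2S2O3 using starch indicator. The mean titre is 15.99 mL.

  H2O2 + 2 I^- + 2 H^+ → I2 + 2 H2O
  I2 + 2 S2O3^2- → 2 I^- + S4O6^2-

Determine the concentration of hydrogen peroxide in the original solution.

n(S2O3^2-) = 0.01599 × 0.2097 = 3.353 × 10^-3 mol
n(I2) = n(S2O3^2-)/2 = 1.677 × 10^-3 mol
n(H2O2) in the aliquot = 1.677 × 10^-3 mol (1:1 ratio)
[H2O2]_dilute = 1.677 × 10^-3 / 0.009908 = 0.1692 mol/L
[H2O2]_original = 0.1692 × 250.0/9.908 = 4.270 mol/L

4.270 mol/L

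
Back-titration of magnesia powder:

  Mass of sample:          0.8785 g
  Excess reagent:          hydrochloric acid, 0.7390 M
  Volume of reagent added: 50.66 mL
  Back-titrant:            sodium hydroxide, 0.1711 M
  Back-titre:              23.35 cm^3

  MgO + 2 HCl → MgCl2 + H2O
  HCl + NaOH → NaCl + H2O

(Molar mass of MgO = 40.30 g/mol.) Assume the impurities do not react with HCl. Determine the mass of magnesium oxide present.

n(HCl) added = 0.05066 × 0.7390 = 0.03744 mol
n(NaOH) used in back-titration = 0.02335 × 0.1711 = 3.995 × 10^-3 mol
n(HCl) left over = 3.995 × 10^-3 mol (1:1 ratio)
n(HCl) consumed by analyte = 0.03744 − 3.995 × 10^-3 = 0.03344 mol
From the 1:2 ratio, n(MgO) = 1/2 × 0.03344 = 0.01672 mol
mass of MgO = 0.01672 × 40.30 = 0.6739 g

0.6739 g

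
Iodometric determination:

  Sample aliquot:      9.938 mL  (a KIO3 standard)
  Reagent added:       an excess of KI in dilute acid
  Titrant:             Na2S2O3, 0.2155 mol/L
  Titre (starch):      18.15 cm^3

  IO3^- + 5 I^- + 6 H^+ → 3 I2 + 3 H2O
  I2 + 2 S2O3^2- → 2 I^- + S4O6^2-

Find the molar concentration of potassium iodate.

0.06560 mol/L

n(S2O3^2-) = 0.01815 × 0.2155 = 3.911 × 10^-3 mol
n(I2) = n(S2O3^2-)/2 = 1.956 × 10^-3 mol
From the 1:3 ratio, n(IO3^-) in the aliquot = 1/3 × 1.956 × 10^-3 = 6.519 × 10^-4 mol
[IO3^-] = 6.519 × 10^-4 / 0.009938 = 0.06560 mol/L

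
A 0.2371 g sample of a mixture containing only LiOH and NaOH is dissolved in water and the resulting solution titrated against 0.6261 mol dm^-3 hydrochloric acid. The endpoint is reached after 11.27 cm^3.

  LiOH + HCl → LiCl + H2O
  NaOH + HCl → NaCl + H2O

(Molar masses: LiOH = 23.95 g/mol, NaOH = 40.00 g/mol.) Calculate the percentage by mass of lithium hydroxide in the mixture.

28.41 %

n(HCl) = 0.01127 × 0.6261 = 7.056 × 10^-3 mol
Let x = n(LiOH), y = n(NaOH).
Titrant: 1x + 1y = 7.056 × 10^-3;  mass: 23.95x + 40.00y = 0.2371
Solving, x = 2.813 × 10^-3 mol, y = 4.243 × 10^-3 mol
mass of LiOH = 2.813 × 10^-3 × 23.95 = 0.06737 g
% LiOH = 0.06737 / 0.2371 × 100 = 28.41 %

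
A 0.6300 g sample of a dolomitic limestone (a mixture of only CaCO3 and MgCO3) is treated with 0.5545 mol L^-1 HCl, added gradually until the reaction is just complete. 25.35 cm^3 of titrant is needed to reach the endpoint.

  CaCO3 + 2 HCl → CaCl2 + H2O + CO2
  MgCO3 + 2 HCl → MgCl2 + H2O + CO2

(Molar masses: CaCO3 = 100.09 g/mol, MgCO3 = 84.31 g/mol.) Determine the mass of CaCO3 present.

0.2375 g

n(HCl) = 0.02535 × 0.5545 = 0.01406 mol
Let x = n(CaCO3), y = n(MgCO3).
Titrant: 2x + 2y = 0.01406;  mass: 100.09x + 84.31y = 0.6300
Solving, x = 2.373 × 10^-3 mol, y = 4.655 × 10^-3 mol
mass of CaCO3 = 2.373 × 10^-3 × 100.09 = 0.2375 g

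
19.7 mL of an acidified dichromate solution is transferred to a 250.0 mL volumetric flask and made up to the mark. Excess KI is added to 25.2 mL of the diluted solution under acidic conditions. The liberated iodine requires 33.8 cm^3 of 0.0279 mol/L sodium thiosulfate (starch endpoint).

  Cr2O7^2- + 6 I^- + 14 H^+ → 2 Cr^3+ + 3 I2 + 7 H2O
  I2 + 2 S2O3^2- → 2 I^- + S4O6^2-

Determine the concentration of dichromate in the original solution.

n(S2O3^2-) = 0.0338 × 0.0279 = 9.43 × 10^-4 mol
n(I2) = n(S2O3^2-)/2 = 4.72 × 10^-4 mol
From the 1:3 ratio, n(Cr2O7^2-) in the aliquot = 1/3 × 4.72 × 10^-4 = 1.57 × 10^-4 mol
[Cr2O7^2-]_dilute = 1.57 × 10^-4 / 0.0252 = 0.00624 mol/L
[Cr2O7^2-]_original = 0.00624 × 250.0/19.7 = 0.0791 mol/L

0.0791 mol/L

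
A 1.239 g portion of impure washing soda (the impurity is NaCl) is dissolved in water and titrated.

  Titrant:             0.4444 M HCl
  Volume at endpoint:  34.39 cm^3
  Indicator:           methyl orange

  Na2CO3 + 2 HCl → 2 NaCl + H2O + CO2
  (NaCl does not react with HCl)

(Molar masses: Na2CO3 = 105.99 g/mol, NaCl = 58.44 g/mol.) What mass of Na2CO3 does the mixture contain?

n(HCl) = 0.03439 × 0.4444 = 0.01528 mol
Let x = n(Na2CO3), y = n(NaCl).
Titrant: 2x = 0.01528;  mass: 105.99x + 58.44y = 1.239
Solving, x = 7.641 × 10^-3 mol, y = 7.342 × 10^-3 mol
mass of Na2CO3 = 7.641 × 10^-3 × 105.99 = 0.8099 g

0.8099 g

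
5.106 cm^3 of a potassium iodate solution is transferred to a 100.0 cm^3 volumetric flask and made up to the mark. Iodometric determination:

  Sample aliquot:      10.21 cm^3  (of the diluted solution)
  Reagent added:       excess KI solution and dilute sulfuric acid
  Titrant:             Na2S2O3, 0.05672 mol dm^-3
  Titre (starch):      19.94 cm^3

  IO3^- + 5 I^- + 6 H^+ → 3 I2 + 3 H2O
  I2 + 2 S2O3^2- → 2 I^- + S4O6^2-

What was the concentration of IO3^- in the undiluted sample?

0.3616 mol/L

n(S2O3^2-) = 0.01994 × 0.05672 = 1.131 × 10^-3 mol
n(I2) = n(S2O3^2-)/2 = 5.655 × 10^-4 mol
From the 1:3 ratio, n(IO3^-) in the aliquot = 1/3 × 5.655 × 10^-4 = 1.885 × 10^-4 mol
[IO3^-]_dilute = 1.885 × 10^-4 / 0.01021 = 0.01846 mol/L
[IO3^-]_original = 0.01846 × 100.0/5.106 = 0.3616 mol/L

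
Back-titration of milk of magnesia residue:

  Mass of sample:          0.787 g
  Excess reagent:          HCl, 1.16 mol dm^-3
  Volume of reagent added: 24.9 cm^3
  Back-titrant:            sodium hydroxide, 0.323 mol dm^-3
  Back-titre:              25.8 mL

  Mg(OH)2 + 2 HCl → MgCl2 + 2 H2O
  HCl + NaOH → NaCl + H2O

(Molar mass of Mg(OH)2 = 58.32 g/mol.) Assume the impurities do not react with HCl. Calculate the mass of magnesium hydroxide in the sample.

n(HCl) added = 0.0249 × 1.16 = 0.0289 mol
n(NaOH) used in back-titration = 0.0258 × 0.323 = 8.33 × 10^-3 mol
n(HCl) left over = 8.33 × 10^-3 mol (1:1 ratio)
n(HCl) consumed by analyte = 0.0289 − 8.33 × 10^-3 = 0.0206 mol
From the 1:2 ratio, n(Mg(OH)2) = 1/2 × 0.0206 = 0.0103 mol
mass of Mg(OH)2 = 0.0103 × 58.32 = 0.599 g

0.599 g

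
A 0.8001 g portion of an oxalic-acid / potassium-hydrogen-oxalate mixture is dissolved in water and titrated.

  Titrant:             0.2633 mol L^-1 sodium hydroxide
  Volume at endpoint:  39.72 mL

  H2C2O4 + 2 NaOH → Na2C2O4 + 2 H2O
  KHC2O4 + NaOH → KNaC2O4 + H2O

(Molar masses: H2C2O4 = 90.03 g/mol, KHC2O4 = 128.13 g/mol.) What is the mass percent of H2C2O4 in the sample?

36.55 %

n(NaOH) = 0.03972 × 0.2633 = 0.01046 mol
Let x = n(H2C2O4), y = n(KHC2O4).
Titrant: 2x + 1y = 0.01046;  mass: 90.03x + 128.13y = 0.8001
Solving, x = 3.248 × 10^-3 mol, y = 3.962 × 10^-3 mol
mass of H2C2O4 = 3.248 × 10^-3 × 90.03 = 0.2924 g
% H2C2O4 = 0.2924 / 0.8001 × 100 = 36.55 %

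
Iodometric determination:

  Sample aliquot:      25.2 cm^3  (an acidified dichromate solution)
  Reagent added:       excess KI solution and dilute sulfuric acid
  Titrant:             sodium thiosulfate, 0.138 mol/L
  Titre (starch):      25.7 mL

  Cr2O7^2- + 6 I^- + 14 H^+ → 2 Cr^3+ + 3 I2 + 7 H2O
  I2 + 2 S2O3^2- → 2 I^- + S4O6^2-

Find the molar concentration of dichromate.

0.0235 mol/L

n(S2O3^2-) = 0.0257 × 0.138 = 3.55 × 10^-3 mol
n(I2) = n(S2O3^2-)/2 = 1.77 × 10^-3 mol
From the 1:3 ratio, n(Cr2O7^2-) in the aliquot = 1/3 × 1.77 × 10^-3 = 5.91 × 10^-4 mol
[Cr2O7^2-] = 5.91 × 10^-4 / 0.0252 = 0.0235 mol/L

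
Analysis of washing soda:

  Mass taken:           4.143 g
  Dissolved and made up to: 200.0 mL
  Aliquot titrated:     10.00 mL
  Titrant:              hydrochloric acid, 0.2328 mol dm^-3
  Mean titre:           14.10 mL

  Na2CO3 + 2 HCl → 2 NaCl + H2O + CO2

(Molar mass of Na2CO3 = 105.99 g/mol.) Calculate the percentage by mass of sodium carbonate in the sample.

n(HCl) per titration = 0.01410 × 0.2328 = 3.282 × 10^-3 mol
From the 1:2 ratio, n(Na2CO3) in each aliquot = 1/2 × 3.282 × 10^-3 = 1.641 × 10^-3 mol
n(Na2CO3) in the whole flask = 1.641 × 10^-3 × 200.0/10.00 = 0.03282 mol
mass of Na2CO3 = 0.03282 × 105.99 = 3.479 g
% Na2CO3 = 3.479 / 4.143 × 100 = 83.98 %

83.98 %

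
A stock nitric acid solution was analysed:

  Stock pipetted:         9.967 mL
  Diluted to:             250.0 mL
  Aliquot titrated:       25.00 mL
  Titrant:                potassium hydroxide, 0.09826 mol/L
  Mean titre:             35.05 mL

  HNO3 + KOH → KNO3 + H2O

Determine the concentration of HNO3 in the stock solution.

n(KOH) = 0.03505 × 0.09826 = 3.444 × 10^-3 mol
n(HNO3) in the aliquot = 3.444 × 10^-3 mol (1:1 ratio)
[HNO3]_dilute = 3.444 × 10^-3 / 0.02500 = 0.1378 mol/L
Dilution factor = 250.0 / 9.967 = 25.08
[HNO3]_stock = 0.1378 × 25.08 = 3.455 mol/L

3.455 mol/L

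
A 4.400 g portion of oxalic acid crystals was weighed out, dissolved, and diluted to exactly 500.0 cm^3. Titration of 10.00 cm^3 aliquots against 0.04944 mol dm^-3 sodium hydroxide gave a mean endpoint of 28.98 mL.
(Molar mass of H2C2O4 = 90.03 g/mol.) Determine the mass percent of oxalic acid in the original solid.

H2C2O4 + 2 NaOH → Na2C2O4 + 2 H2O
n(NaOH) per titration = 0.02898 × 0.04944 = 1.433 × 10^-3 mol
From the 1:2 ratio, n(H2C2O4) in each aliquot = 1/2 × 1.433 × 10^-3 = 7.164 × 10^-4 mol
n(H2C2O4) in the whole flask = 7.164 × 10^-4 × 500.0/10.00 = 0.03582 mol
mass of H2C2O4 = 0.03582 × 90.03 = 3.225 g
% H2C2O4 = 3.225 / 4.400 × 100 = 73.29 %

73.29 %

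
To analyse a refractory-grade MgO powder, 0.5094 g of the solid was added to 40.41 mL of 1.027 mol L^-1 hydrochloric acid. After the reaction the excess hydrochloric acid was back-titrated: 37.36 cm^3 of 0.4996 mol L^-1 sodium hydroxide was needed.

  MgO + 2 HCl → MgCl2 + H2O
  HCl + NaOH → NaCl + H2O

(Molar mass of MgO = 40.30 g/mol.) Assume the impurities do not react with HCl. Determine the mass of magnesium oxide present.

n(HCl) added = 0.04041 × 1.027 = 0.04150 mol
n(NaOH) used in back-titration = 0.03736 × 0.4996 = 0.01867 mol
n(HCl) left over = 0.01867 mol (1:1 ratio)
n(HCl) consumed by analyte = 0.04150 − 0.01867 = 0.02284 mol
From the 1:2 ratio, n(MgO) = 1/2 × 0.02284 = 0.01142 mol
mass of MgO = 0.01142 × 40.30 = 0.4601 g

0.4601 g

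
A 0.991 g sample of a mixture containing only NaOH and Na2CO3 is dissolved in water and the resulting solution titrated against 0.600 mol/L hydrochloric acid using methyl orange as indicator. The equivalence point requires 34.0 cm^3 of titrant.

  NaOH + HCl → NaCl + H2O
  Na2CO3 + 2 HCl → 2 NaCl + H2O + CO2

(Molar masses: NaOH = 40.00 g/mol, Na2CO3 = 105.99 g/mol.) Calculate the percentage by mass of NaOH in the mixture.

n(HCl) = 0.0340 × 0.600 = 0.0204 mol
Let x = n(NaOH), y = n(Na2CO3).
Titrant: 1x + 2y = 0.0204;  mass: 40.00x + 105.99y = 0.991
Solving, x = 6.93 × 10^-3 mol, y = 6.73 × 10^-3 mol
mass of NaOH = 6.93 × 10^-3 × 40.00 = 0.277 g
% NaOH = 0.277 / 0.991 × 100 = 28.0 %

28.0 %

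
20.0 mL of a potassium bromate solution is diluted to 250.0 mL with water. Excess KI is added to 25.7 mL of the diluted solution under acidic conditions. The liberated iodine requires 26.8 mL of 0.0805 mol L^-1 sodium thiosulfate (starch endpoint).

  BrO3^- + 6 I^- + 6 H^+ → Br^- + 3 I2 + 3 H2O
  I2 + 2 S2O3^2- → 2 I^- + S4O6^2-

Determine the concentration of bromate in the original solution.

0.175 mol/L

n(S2O3^2-) = 0.0268 × 0.0805 = 2.16 × 10^-3 mol
n(I2) = n(S2O3^2-)/2 = 1.08 × 10^-3 mol
From the 1:3 ratio, n(BrO3^-) in the aliquot = 1/3 × 1.08 × 10^-3 = 3.60 × 10^-4 mol
[BrO3^-]_dilute = 3.60 × 10^-4 / 0.0257 = 0.0140 mol/L
[BrO3^-]_original = 0.0140 × 250.0/20.0 = 0.175 mol/L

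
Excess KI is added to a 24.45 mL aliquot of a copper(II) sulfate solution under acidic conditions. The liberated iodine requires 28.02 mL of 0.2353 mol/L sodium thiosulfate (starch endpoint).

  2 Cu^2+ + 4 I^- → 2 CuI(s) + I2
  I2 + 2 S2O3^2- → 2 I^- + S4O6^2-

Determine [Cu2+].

0.2697 mol/L

n(S2O3^2-) = 0.02802 × 0.2353 = 6.593 × 10^-3 mol
n(I2) = n(S2O3^2-)/2 = 3.297 × 10^-3 mol
From the 2:1 ratio, n(Cu2+) in the aliquot = 2/1 × 3.297 × 10^-3 = 6.593 × 10^-3 mol
[Cu2+] = 6.593 × 10^-3 / 0.02445 = 0.2697 mol/L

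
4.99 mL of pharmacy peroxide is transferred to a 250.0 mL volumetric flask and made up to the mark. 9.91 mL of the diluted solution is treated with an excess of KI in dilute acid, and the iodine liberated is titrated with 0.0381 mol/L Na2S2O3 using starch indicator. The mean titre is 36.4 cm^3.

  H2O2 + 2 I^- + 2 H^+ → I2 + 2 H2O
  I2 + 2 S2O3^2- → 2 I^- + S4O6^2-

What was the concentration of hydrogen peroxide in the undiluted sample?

n(S2O3^2-) = 0.0364 × 0.0381 = 1.39 × 10^-3 mol
n(I2) = n(S2O3^2-)/2 = 6.93 × 10^-4 mol
n(H2O2) in the aliquot = 6.93 × 10^-4 mol (1:1 ratio)
[H2O2]_dilute = 6.93 × 10^-4 / 0.00991 = 0.0700 mol/L
[H2O2]_original = 0.0700 × 250.0/4.99 = 3.51 mol/L

3.51 mol/L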